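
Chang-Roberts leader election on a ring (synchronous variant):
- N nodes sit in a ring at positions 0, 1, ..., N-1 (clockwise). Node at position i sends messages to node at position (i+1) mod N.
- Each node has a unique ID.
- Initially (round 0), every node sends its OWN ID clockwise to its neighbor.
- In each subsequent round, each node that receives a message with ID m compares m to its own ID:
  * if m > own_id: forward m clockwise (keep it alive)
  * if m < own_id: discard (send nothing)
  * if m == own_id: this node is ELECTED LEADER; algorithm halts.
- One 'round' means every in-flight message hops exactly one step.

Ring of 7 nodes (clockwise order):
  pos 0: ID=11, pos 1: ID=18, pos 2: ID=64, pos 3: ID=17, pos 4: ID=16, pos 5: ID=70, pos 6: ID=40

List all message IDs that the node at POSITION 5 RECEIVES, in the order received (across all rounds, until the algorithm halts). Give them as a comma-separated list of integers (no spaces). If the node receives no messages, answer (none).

Answer: 16,17,64,70

Derivation:
Round 1: pos1(id18) recv 11: drop; pos2(id64) recv 18: drop; pos3(id17) recv 64: fwd; pos4(id16) recv 17: fwd; pos5(id70) recv 16: drop; pos6(id40) recv 70: fwd; pos0(id11) recv 40: fwd
Round 2: pos4(id16) recv 64: fwd; pos5(id70) recv 17: drop; pos0(id11) recv 70: fwd; pos1(id18) recv 40: fwd
Round 3: pos5(id70) recv 64: drop; pos1(id18) recv 70: fwd; pos2(id64) recv 40: drop
Round 4: pos2(id64) recv 70: fwd
Round 5: pos3(id17) recv 70: fwd
Round 6: pos4(id16) recv 70: fwd
Round 7: pos5(id70) recv 70: ELECTED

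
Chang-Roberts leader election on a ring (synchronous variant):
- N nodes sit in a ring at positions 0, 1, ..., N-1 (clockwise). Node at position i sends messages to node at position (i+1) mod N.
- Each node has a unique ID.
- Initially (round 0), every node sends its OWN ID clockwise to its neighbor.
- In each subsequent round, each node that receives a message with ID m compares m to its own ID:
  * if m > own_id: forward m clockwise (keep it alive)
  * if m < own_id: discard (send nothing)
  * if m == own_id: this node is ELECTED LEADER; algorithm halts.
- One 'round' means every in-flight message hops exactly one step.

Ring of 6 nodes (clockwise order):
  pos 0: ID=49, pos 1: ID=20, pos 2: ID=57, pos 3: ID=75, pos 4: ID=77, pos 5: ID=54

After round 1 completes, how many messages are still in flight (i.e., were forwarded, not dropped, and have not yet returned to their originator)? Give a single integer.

Round 1: pos1(id20) recv 49: fwd; pos2(id57) recv 20: drop; pos3(id75) recv 57: drop; pos4(id77) recv 75: drop; pos5(id54) recv 77: fwd; pos0(id49) recv 54: fwd
After round 1: 3 messages still in flight

Answer: 3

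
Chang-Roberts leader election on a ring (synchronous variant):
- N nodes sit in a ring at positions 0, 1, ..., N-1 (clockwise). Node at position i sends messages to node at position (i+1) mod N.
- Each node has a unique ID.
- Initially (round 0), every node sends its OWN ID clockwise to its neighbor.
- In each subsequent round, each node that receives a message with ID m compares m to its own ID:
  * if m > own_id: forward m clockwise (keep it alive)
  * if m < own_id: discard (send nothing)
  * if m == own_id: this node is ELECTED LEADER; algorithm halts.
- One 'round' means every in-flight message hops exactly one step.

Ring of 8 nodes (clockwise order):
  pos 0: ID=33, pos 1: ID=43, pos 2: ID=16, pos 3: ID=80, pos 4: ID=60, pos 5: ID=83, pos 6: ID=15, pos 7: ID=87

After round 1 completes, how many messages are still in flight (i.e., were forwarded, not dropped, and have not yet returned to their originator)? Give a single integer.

Answer: 4

Derivation:
Round 1: pos1(id43) recv 33: drop; pos2(id16) recv 43: fwd; pos3(id80) recv 16: drop; pos4(id60) recv 80: fwd; pos5(id83) recv 60: drop; pos6(id15) recv 83: fwd; pos7(id87) recv 15: drop; pos0(id33) recv 87: fwd
After round 1: 4 messages still in flight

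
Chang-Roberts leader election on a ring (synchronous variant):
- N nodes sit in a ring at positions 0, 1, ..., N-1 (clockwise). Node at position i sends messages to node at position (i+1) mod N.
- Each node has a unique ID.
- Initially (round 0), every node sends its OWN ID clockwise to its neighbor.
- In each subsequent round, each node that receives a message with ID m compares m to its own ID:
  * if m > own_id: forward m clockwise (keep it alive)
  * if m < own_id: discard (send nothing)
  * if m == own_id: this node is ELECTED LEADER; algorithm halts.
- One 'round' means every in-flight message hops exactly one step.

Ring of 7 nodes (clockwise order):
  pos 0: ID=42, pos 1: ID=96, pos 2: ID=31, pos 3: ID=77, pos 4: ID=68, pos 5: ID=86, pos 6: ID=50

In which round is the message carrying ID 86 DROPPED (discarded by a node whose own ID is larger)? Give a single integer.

Answer: 3

Derivation:
Round 1: pos1(id96) recv 42: drop; pos2(id31) recv 96: fwd; pos3(id77) recv 31: drop; pos4(id68) recv 77: fwd; pos5(id86) recv 68: drop; pos6(id50) recv 86: fwd; pos0(id42) recv 50: fwd
Round 2: pos3(id77) recv 96: fwd; pos5(id86) recv 77: drop; pos0(id42) recv 86: fwd; pos1(id96) recv 50: drop
Round 3: pos4(id68) recv 96: fwd; pos1(id96) recv 86: drop
Round 4: pos5(id86) recv 96: fwd
Round 5: pos6(id50) recv 96: fwd
Round 6: pos0(id42) recv 96: fwd
Round 7: pos1(id96) recv 96: ELECTED
Message ID 86 originates at pos 5; dropped at pos 1 in round 3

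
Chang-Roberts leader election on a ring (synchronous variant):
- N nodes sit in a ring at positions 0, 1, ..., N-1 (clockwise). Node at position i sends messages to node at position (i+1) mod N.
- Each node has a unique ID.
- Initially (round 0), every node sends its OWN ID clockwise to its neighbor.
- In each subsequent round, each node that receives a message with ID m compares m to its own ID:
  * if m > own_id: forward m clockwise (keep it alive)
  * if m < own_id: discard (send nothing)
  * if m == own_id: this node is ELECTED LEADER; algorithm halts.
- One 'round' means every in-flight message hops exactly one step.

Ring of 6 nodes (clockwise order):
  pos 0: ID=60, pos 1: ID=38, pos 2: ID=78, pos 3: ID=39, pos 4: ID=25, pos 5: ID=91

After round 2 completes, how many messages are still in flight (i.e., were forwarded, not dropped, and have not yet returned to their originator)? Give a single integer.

Round 1: pos1(id38) recv 60: fwd; pos2(id78) recv 38: drop; pos3(id39) recv 78: fwd; pos4(id25) recv 39: fwd; pos5(id91) recv 25: drop; pos0(id60) recv 91: fwd
Round 2: pos2(id78) recv 60: drop; pos4(id25) recv 78: fwd; pos5(id91) recv 39: drop; pos1(id38) recv 91: fwd
After round 2: 2 messages still in flight

Answer: 2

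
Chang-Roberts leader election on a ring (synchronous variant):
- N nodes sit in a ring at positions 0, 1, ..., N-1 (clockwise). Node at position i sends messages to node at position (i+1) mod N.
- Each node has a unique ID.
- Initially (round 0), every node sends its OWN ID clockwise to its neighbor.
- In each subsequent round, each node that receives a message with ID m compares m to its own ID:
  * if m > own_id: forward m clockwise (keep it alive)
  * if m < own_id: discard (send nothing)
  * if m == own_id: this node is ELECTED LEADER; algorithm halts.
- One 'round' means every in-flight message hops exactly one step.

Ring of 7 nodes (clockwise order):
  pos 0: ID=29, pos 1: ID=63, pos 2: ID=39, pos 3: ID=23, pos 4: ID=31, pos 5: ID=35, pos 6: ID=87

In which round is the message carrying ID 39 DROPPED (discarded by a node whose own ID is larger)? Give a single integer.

Round 1: pos1(id63) recv 29: drop; pos2(id39) recv 63: fwd; pos3(id23) recv 39: fwd; pos4(id31) recv 23: drop; pos5(id35) recv 31: drop; pos6(id87) recv 35: drop; pos0(id29) recv 87: fwd
Round 2: pos3(id23) recv 63: fwd; pos4(id31) recv 39: fwd; pos1(id63) recv 87: fwd
Round 3: pos4(id31) recv 63: fwd; pos5(id35) recv 39: fwd; pos2(id39) recv 87: fwd
Round 4: pos5(id35) recv 63: fwd; pos6(id87) recv 39: drop; pos3(id23) recv 87: fwd
Round 5: pos6(id87) recv 63: drop; pos4(id31) recv 87: fwd
Round 6: pos5(id35) recv 87: fwd
Round 7: pos6(id87) recv 87: ELECTED
Message ID 39 originates at pos 2; dropped at pos 6 in round 4

Answer: 4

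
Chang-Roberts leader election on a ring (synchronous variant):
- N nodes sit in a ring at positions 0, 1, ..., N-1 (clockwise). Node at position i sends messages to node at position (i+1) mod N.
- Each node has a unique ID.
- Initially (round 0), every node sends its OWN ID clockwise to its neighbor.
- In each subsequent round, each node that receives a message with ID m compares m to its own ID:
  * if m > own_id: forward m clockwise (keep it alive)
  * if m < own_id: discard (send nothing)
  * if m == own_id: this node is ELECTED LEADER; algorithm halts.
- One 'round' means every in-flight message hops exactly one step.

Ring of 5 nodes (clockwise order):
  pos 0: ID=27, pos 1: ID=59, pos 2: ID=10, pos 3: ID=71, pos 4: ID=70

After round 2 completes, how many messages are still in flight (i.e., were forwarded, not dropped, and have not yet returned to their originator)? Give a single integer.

Answer: 2

Derivation:
Round 1: pos1(id59) recv 27: drop; pos2(id10) recv 59: fwd; pos3(id71) recv 10: drop; pos4(id70) recv 71: fwd; pos0(id27) recv 70: fwd
Round 2: pos3(id71) recv 59: drop; pos0(id27) recv 71: fwd; pos1(id59) recv 70: fwd
After round 2: 2 messages still in flight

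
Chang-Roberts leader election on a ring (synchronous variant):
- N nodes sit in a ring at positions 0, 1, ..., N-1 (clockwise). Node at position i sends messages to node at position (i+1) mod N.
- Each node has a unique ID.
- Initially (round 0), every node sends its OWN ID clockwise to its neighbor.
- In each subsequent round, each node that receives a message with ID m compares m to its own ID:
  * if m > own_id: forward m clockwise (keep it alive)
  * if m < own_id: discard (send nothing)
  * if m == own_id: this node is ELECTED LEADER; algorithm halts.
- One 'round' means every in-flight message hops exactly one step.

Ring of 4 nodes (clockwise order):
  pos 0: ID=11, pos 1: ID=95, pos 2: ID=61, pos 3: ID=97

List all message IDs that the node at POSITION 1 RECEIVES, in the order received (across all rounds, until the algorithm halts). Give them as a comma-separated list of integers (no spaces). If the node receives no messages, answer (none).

Round 1: pos1(id95) recv 11: drop; pos2(id61) recv 95: fwd; pos3(id97) recv 61: drop; pos0(id11) recv 97: fwd
Round 2: pos3(id97) recv 95: drop; pos1(id95) recv 97: fwd
Round 3: pos2(id61) recv 97: fwd
Round 4: pos3(id97) recv 97: ELECTED

Answer: 11,97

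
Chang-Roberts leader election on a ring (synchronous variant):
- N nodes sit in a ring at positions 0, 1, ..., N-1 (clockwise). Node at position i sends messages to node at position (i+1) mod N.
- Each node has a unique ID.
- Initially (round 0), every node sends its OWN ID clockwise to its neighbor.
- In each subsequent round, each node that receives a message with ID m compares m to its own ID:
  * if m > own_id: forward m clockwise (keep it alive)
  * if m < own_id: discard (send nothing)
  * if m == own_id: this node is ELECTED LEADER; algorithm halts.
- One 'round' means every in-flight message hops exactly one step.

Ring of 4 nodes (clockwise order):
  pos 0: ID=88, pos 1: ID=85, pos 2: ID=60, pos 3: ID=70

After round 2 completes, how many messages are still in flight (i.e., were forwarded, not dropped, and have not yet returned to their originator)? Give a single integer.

Round 1: pos1(id85) recv 88: fwd; pos2(id60) recv 85: fwd; pos3(id70) recv 60: drop; pos0(id88) recv 70: drop
Round 2: pos2(id60) recv 88: fwd; pos3(id70) recv 85: fwd
After round 2: 2 messages still in flight

Answer: 2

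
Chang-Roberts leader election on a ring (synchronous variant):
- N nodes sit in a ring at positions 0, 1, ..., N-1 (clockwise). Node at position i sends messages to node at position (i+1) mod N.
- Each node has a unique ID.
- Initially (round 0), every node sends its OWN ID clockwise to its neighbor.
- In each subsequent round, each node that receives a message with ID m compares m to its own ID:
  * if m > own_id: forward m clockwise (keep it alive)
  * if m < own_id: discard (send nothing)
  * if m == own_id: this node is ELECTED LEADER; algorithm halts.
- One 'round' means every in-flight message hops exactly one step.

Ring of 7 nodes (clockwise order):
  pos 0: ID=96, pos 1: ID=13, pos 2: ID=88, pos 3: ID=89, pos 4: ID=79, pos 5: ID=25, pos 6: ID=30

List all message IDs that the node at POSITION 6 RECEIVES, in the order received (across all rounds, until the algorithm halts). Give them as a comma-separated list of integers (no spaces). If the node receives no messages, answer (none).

Round 1: pos1(id13) recv 96: fwd; pos2(id88) recv 13: drop; pos3(id89) recv 88: drop; pos4(id79) recv 89: fwd; pos5(id25) recv 79: fwd; pos6(id30) recv 25: drop; pos0(id96) recv 30: drop
Round 2: pos2(id88) recv 96: fwd; pos5(id25) recv 89: fwd; pos6(id30) recv 79: fwd
Round 3: pos3(id89) recv 96: fwd; pos6(id30) recv 89: fwd; pos0(id96) recv 79: drop
Round 4: pos4(id79) recv 96: fwd; pos0(id96) recv 89: drop
Round 5: pos5(id25) recv 96: fwd
Round 6: pos6(id30) recv 96: fwd
Round 7: pos0(id96) recv 96: ELECTED

Answer: 25,79,89,96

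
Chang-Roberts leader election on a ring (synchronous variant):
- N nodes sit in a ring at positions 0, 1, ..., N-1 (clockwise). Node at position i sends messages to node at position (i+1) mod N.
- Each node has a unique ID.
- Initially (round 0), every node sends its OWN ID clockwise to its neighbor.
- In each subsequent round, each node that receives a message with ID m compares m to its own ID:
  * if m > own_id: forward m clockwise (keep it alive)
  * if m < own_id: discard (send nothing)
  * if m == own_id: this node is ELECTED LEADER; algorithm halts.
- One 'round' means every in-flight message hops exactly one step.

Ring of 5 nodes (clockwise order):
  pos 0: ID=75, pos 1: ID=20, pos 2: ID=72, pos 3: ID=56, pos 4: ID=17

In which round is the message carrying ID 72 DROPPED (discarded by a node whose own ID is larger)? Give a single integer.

Answer: 3

Derivation:
Round 1: pos1(id20) recv 75: fwd; pos2(id72) recv 20: drop; pos3(id56) recv 72: fwd; pos4(id17) recv 56: fwd; pos0(id75) recv 17: drop
Round 2: pos2(id72) recv 75: fwd; pos4(id17) recv 72: fwd; pos0(id75) recv 56: drop
Round 3: pos3(id56) recv 75: fwd; pos0(id75) recv 72: drop
Round 4: pos4(id17) recv 75: fwd
Round 5: pos0(id75) recv 75: ELECTED
Message ID 72 originates at pos 2; dropped at pos 0 in round 3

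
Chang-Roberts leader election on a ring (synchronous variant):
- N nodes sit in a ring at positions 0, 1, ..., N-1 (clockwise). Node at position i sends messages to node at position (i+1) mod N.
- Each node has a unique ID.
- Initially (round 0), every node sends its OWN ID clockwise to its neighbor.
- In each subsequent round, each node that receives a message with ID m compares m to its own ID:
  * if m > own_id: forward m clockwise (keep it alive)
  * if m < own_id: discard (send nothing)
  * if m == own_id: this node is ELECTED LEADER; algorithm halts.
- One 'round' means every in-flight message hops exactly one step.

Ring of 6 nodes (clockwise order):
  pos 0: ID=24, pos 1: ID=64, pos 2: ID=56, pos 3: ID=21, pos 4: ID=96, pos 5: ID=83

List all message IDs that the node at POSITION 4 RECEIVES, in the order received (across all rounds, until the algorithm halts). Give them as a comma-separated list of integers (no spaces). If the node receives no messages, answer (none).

Answer: 21,56,64,83,96

Derivation:
Round 1: pos1(id64) recv 24: drop; pos2(id56) recv 64: fwd; pos3(id21) recv 56: fwd; pos4(id96) recv 21: drop; pos5(id83) recv 96: fwd; pos0(id24) recv 83: fwd
Round 2: pos3(id21) recv 64: fwd; pos4(id96) recv 56: drop; pos0(id24) recv 96: fwd; pos1(id64) recv 83: fwd
Round 3: pos4(id96) recv 64: drop; pos1(id64) recv 96: fwd; pos2(id56) recv 83: fwd
Round 4: pos2(id56) recv 96: fwd; pos3(id21) recv 83: fwd
Round 5: pos3(id21) recv 96: fwd; pos4(id96) recv 83: drop
Round 6: pos4(id96) recv 96: ELECTED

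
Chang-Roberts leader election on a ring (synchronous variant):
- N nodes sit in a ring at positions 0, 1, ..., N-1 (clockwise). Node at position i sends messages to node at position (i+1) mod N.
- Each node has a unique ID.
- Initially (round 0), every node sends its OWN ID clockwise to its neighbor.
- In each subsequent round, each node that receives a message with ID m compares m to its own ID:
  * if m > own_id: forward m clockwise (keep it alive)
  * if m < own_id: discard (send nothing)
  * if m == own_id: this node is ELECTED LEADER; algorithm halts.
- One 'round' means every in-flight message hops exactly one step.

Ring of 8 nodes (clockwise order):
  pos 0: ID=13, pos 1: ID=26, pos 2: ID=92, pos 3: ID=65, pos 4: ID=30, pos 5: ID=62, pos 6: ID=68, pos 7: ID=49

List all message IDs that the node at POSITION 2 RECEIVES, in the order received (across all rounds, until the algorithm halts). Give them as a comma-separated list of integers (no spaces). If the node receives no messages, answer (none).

Answer: 26,49,68,92

Derivation:
Round 1: pos1(id26) recv 13: drop; pos2(id92) recv 26: drop; pos3(id65) recv 92: fwd; pos4(id30) recv 65: fwd; pos5(id62) recv 30: drop; pos6(id68) recv 62: drop; pos7(id49) recv 68: fwd; pos0(id13) recv 49: fwd
Round 2: pos4(id30) recv 92: fwd; pos5(id62) recv 65: fwd; pos0(id13) recv 68: fwd; pos1(id26) recv 49: fwd
Round 3: pos5(id62) recv 92: fwd; pos6(id68) recv 65: drop; pos1(id26) recv 68: fwd; pos2(id92) recv 49: drop
Round 4: pos6(id68) recv 92: fwd; pos2(id92) recv 68: drop
Round 5: pos7(id49) recv 92: fwd
Round 6: pos0(id13) recv 92: fwd
Round 7: pos1(id26) recv 92: fwd
Round 8: pos2(id92) recv 92: ELECTED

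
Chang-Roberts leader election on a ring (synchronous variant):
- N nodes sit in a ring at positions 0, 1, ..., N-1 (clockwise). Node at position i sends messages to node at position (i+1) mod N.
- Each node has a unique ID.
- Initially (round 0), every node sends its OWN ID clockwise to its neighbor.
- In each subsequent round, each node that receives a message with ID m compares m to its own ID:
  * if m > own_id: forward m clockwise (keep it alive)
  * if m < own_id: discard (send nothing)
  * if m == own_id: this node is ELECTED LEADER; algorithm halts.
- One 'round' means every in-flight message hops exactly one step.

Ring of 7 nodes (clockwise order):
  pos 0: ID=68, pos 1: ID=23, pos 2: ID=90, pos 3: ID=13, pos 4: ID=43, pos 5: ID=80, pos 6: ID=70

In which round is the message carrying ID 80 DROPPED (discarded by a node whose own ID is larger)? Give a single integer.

Round 1: pos1(id23) recv 68: fwd; pos2(id90) recv 23: drop; pos3(id13) recv 90: fwd; pos4(id43) recv 13: drop; pos5(id80) recv 43: drop; pos6(id70) recv 80: fwd; pos0(id68) recv 70: fwd
Round 2: pos2(id90) recv 68: drop; pos4(id43) recv 90: fwd; pos0(id68) recv 80: fwd; pos1(id23) recv 70: fwd
Round 3: pos5(id80) recv 90: fwd; pos1(id23) recv 80: fwd; pos2(id90) recv 70: drop
Round 4: pos6(id70) recv 90: fwd; pos2(id90) recv 80: drop
Round 5: pos0(id68) recv 90: fwd
Round 6: pos1(id23) recv 90: fwd
Round 7: pos2(id90) recv 90: ELECTED
Message ID 80 originates at pos 5; dropped at pos 2 in round 4

Answer: 4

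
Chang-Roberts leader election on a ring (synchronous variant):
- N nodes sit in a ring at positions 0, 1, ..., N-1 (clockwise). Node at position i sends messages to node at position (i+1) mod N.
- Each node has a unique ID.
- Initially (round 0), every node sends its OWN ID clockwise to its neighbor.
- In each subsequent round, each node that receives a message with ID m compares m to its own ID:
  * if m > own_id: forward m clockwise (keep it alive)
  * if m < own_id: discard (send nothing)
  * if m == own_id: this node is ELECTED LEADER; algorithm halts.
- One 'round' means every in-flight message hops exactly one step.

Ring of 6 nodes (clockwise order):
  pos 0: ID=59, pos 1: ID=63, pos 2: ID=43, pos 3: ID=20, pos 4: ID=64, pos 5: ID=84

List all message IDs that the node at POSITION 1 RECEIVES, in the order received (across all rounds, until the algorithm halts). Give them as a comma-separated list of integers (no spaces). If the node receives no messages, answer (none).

Round 1: pos1(id63) recv 59: drop; pos2(id43) recv 63: fwd; pos3(id20) recv 43: fwd; pos4(id64) recv 20: drop; pos5(id84) recv 64: drop; pos0(id59) recv 84: fwd
Round 2: pos3(id20) recv 63: fwd; pos4(id64) recv 43: drop; pos1(id63) recv 84: fwd
Round 3: pos4(id64) recv 63: drop; pos2(id43) recv 84: fwd
Round 4: pos3(id20) recv 84: fwd
Round 5: pos4(id64) recv 84: fwd
Round 6: pos5(id84) recv 84: ELECTED

Answer: 59,84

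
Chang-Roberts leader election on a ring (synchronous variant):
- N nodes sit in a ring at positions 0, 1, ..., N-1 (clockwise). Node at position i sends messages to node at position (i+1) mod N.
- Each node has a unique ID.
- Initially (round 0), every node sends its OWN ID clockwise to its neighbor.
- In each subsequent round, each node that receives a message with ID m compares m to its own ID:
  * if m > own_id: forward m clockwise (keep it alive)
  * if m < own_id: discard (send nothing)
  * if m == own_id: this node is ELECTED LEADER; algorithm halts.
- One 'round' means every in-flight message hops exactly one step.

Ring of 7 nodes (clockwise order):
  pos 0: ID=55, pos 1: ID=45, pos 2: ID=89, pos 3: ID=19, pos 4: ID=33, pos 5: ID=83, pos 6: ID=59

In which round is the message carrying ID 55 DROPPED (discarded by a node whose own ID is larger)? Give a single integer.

Answer: 2

Derivation:
Round 1: pos1(id45) recv 55: fwd; pos2(id89) recv 45: drop; pos3(id19) recv 89: fwd; pos4(id33) recv 19: drop; pos5(id83) recv 33: drop; pos6(id59) recv 83: fwd; pos0(id55) recv 59: fwd
Round 2: pos2(id89) recv 55: drop; pos4(id33) recv 89: fwd; pos0(id55) recv 83: fwd; pos1(id45) recv 59: fwd
Round 3: pos5(id83) recv 89: fwd; pos1(id45) recv 83: fwd; pos2(id89) recv 59: drop
Round 4: pos6(id59) recv 89: fwd; pos2(id89) recv 83: drop
Round 5: pos0(id55) recv 89: fwd
Round 6: pos1(id45) recv 89: fwd
Round 7: pos2(id89) recv 89: ELECTED
Message ID 55 originates at pos 0; dropped at pos 2 in round 2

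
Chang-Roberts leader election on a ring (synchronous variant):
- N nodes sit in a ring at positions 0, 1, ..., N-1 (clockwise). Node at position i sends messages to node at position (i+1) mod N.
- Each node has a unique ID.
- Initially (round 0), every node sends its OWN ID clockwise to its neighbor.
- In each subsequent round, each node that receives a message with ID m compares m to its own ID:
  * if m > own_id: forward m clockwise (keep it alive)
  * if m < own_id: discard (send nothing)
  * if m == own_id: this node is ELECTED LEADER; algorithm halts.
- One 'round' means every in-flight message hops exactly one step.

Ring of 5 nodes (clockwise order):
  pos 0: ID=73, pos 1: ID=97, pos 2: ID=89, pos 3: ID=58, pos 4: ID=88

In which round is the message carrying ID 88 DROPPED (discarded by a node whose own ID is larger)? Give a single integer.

Answer: 2

Derivation:
Round 1: pos1(id97) recv 73: drop; pos2(id89) recv 97: fwd; pos3(id58) recv 89: fwd; pos4(id88) recv 58: drop; pos0(id73) recv 88: fwd
Round 2: pos3(id58) recv 97: fwd; pos4(id88) recv 89: fwd; pos1(id97) recv 88: drop
Round 3: pos4(id88) recv 97: fwd; pos0(id73) recv 89: fwd
Round 4: pos0(id73) recv 97: fwd; pos1(id97) recv 89: drop
Round 5: pos1(id97) recv 97: ELECTED
Message ID 88 originates at pos 4; dropped at pos 1 in round 2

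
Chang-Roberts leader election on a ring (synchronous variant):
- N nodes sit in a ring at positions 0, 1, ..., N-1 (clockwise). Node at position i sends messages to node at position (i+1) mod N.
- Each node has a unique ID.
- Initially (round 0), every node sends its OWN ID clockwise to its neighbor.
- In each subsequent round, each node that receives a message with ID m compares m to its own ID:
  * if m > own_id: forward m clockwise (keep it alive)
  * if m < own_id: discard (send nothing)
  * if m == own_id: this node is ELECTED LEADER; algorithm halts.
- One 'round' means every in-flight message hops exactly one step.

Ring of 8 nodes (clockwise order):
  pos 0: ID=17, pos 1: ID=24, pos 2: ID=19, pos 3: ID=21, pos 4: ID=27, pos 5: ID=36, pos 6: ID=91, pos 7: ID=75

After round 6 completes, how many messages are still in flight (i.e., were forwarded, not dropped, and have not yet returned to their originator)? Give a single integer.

Answer: 2

Derivation:
Round 1: pos1(id24) recv 17: drop; pos2(id19) recv 24: fwd; pos3(id21) recv 19: drop; pos4(id27) recv 21: drop; pos5(id36) recv 27: drop; pos6(id91) recv 36: drop; pos7(id75) recv 91: fwd; pos0(id17) recv 75: fwd
Round 2: pos3(id21) recv 24: fwd; pos0(id17) recv 91: fwd; pos1(id24) recv 75: fwd
Round 3: pos4(id27) recv 24: drop; pos1(id24) recv 91: fwd; pos2(id19) recv 75: fwd
Round 4: pos2(id19) recv 91: fwd; pos3(id21) recv 75: fwd
Round 5: pos3(id21) recv 91: fwd; pos4(id27) recv 75: fwd
Round 6: pos4(id27) recv 91: fwd; pos5(id36) recv 75: fwd
After round 6: 2 messages still in flight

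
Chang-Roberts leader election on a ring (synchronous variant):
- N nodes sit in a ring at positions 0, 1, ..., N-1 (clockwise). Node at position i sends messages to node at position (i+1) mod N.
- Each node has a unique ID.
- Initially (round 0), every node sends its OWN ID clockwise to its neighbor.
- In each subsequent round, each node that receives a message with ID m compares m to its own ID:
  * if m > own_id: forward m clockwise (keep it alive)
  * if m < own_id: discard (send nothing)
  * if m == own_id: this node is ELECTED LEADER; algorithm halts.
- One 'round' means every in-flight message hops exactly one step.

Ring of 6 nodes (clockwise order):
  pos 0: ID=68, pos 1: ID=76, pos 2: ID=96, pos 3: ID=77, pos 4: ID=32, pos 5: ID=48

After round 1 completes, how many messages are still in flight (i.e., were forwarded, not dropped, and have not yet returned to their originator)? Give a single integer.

Round 1: pos1(id76) recv 68: drop; pos2(id96) recv 76: drop; pos3(id77) recv 96: fwd; pos4(id32) recv 77: fwd; pos5(id48) recv 32: drop; pos0(id68) recv 48: drop
After round 1: 2 messages still in flight

Answer: 2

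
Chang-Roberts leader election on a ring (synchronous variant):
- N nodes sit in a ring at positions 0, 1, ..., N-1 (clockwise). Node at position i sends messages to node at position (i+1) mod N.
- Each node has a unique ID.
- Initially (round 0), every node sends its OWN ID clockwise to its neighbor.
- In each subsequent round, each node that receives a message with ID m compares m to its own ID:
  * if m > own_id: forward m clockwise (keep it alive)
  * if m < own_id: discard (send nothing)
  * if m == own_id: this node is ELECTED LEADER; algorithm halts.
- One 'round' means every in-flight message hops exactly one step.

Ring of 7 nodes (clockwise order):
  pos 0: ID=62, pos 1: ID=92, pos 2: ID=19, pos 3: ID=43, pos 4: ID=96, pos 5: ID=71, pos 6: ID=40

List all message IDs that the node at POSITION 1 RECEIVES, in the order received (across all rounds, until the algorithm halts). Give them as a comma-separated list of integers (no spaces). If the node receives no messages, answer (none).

Answer: 62,71,96

Derivation:
Round 1: pos1(id92) recv 62: drop; pos2(id19) recv 92: fwd; pos3(id43) recv 19: drop; pos4(id96) recv 43: drop; pos5(id71) recv 96: fwd; pos6(id40) recv 71: fwd; pos0(id62) recv 40: drop
Round 2: pos3(id43) recv 92: fwd; pos6(id40) recv 96: fwd; pos0(id62) recv 71: fwd
Round 3: pos4(id96) recv 92: drop; pos0(id62) recv 96: fwd; pos1(id92) recv 71: drop
Round 4: pos1(id92) recv 96: fwd
Round 5: pos2(id19) recv 96: fwd
Round 6: pos3(id43) recv 96: fwd
Round 7: pos4(id96) recv 96: ELECTED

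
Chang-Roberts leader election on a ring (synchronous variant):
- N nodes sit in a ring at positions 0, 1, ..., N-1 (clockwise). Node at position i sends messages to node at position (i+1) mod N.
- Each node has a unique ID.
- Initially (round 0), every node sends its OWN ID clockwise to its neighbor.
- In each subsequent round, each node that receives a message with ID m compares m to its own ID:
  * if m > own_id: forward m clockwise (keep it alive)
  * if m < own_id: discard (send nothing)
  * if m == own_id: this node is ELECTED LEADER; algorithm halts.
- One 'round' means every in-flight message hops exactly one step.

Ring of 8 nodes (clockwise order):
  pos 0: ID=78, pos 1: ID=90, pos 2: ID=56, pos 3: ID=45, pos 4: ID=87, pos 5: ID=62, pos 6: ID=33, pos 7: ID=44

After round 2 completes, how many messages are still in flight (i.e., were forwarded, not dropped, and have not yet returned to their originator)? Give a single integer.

Answer: 3

Derivation:
Round 1: pos1(id90) recv 78: drop; pos2(id56) recv 90: fwd; pos3(id45) recv 56: fwd; pos4(id87) recv 45: drop; pos5(id62) recv 87: fwd; pos6(id33) recv 62: fwd; pos7(id44) recv 33: drop; pos0(id78) recv 44: drop
Round 2: pos3(id45) recv 90: fwd; pos4(id87) recv 56: drop; pos6(id33) recv 87: fwd; pos7(id44) recv 62: fwd
After round 2: 3 messages still in flight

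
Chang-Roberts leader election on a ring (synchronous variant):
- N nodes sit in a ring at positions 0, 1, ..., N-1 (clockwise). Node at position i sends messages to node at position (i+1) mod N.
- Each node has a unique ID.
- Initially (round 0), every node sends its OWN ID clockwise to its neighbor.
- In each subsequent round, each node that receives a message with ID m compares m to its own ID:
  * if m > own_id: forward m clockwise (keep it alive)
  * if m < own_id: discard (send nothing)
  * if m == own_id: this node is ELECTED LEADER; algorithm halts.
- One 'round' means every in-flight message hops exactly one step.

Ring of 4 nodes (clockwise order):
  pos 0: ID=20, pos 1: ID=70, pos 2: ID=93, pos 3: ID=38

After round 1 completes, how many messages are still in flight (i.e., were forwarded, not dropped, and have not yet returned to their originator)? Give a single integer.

Round 1: pos1(id70) recv 20: drop; pos2(id93) recv 70: drop; pos3(id38) recv 93: fwd; pos0(id20) recv 38: fwd
After round 1: 2 messages still in flight

Answer: 2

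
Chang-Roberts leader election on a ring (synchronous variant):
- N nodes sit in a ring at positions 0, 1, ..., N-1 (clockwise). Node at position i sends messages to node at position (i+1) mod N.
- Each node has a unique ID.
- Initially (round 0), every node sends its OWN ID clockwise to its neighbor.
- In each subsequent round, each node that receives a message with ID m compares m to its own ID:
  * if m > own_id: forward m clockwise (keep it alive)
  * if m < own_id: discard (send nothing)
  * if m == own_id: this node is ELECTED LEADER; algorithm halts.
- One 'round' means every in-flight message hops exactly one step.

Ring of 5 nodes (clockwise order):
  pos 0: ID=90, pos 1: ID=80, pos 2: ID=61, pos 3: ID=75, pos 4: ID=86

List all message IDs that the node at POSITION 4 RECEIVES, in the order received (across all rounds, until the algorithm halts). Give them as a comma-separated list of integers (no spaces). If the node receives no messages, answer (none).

Round 1: pos1(id80) recv 90: fwd; pos2(id61) recv 80: fwd; pos3(id75) recv 61: drop; pos4(id86) recv 75: drop; pos0(id90) recv 86: drop
Round 2: pos2(id61) recv 90: fwd; pos3(id75) recv 80: fwd
Round 3: pos3(id75) recv 90: fwd; pos4(id86) recv 80: drop
Round 4: pos4(id86) recv 90: fwd
Round 5: pos0(id90) recv 90: ELECTED

Answer: 75,80,90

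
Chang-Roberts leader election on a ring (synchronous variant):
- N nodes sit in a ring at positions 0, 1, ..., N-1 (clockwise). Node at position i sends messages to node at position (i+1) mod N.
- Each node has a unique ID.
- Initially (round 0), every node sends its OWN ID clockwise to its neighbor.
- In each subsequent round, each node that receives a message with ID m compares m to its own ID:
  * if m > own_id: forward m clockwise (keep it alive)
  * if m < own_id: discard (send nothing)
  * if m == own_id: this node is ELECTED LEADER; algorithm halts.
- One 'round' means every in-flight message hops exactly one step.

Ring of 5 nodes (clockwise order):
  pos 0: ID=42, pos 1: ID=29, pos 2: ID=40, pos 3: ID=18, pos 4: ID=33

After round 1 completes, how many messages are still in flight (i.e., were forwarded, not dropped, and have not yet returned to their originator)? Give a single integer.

Answer: 2

Derivation:
Round 1: pos1(id29) recv 42: fwd; pos2(id40) recv 29: drop; pos3(id18) recv 40: fwd; pos4(id33) recv 18: drop; pos0(id42) recv 33: drop
After round 1: 2 messages still in flight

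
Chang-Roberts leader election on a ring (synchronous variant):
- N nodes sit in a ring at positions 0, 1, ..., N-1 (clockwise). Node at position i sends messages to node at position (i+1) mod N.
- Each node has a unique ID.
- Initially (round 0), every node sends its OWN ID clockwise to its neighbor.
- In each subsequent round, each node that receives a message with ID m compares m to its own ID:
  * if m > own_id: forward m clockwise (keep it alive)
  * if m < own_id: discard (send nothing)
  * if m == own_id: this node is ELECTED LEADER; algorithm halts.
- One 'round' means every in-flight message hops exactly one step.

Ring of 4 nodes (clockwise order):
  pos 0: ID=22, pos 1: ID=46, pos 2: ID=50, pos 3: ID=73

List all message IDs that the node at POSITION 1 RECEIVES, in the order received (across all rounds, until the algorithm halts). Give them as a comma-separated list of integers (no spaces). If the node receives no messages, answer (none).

Round 1: pos1(id46) recv 22: drop; pos2(id50) recv 46: drop; pos3(id73) recv 50: drop; pos0(id22) recv 73: fwd
Round 2: pos1(id46) recv 73: fwd
Round 3: pos2(id50) recv 73: fwd
Round 4: pos3(id73) recv 73: ELECTED

Answer: 22,73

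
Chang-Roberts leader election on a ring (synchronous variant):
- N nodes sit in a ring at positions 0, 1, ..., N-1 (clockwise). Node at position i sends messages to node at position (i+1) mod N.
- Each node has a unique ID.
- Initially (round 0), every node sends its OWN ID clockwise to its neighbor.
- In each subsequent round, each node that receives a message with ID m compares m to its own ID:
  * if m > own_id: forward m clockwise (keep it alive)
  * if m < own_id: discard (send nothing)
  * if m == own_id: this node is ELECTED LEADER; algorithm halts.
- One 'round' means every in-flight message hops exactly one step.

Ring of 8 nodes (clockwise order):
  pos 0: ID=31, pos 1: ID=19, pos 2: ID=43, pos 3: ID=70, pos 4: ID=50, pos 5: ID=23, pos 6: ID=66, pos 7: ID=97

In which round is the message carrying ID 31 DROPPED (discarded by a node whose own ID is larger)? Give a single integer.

Round 1: pos1(id19) recv 31: fwd; pos2(id43) recv 19: drop; pos3(id70) recv 43: drop; pos4(id50) recv 70: fwd; pos5(id23) recv 50: fwd; pos6(id66) recv 23: drop; pos7(id97) recv 66: drop; pos0(id31) recv 97: fwd
Round 2: pos2(id43) recv 31: drop; pos5(id23) recv 70: fwd; pos6(id66) recv 50: drop; pos1(id19) recv 97: fwd
Round 3: pos6(id66) recv 70: fwd; pos2(id43) recv 97: fwd
Round 4: pos7(id97) recv 70: drop; pos3(id70) recv 97: fwd
Round 5: pos4(id50) recv 97: fwd
Round 6: pos5(id23) recv 97: fwd
Round 7: pos6(id66) recv 97: fwd
Round 8: pos7(id97) recv 97: ELECTED
Message ID 31 originates at pos 0; dropped at pos 2 in round 2

Answer: 2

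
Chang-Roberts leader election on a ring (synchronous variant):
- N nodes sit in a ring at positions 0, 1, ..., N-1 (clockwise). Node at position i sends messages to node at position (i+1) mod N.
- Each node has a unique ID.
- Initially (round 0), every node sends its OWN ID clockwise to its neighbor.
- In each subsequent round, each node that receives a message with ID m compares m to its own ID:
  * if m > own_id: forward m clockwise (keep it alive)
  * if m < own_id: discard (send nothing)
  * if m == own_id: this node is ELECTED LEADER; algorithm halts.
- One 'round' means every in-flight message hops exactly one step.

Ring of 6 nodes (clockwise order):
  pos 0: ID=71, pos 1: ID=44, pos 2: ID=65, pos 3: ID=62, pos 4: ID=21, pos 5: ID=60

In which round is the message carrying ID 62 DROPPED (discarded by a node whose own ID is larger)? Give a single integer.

Answer: 3

Derivation:
Round 1: pos1(id44) recv 71: fwd; pos2(id65) recv 44: drop; pos3(id62) recv 65: fwd; pos4(id21) recv 62: fwd; pos5(id60) recv 21: drop; pos0(id71) recv 60: drop
Round 2: pos2(id65) recv 71: fwd; pos4(id21) recv 65: fwd; pos5(id60) recv 62: fwd
Round 3: pos3(id62) recv 71: fwd; pos5(id60) recv 65: fwd; pos0(id71) recv 62: drop
Round 4: pos4(id21) recv 71: fwd; pos0(id71) recv 65: drop
Round 5: pos5(id60) recv 71: fwd
Round 6: pos0(id71) recv 71: ELECTED
Message ID 62 originates at pos 3; dropped at pos 0 in round 3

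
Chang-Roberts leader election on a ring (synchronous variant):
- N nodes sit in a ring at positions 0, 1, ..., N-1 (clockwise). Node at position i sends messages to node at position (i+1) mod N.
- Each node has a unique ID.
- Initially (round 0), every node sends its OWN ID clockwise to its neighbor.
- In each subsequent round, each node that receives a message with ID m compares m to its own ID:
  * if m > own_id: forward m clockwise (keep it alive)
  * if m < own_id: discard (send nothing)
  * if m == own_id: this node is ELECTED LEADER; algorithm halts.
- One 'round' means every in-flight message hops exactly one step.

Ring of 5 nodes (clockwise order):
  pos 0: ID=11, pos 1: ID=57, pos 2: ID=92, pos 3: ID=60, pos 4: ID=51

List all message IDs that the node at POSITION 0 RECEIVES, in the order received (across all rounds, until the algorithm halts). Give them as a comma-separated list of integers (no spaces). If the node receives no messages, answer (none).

Answer: 51,60,92

Derivation:
Round 1: pos1(id57) recv 11: drop; pos2(id92) recv 57: drop; pos3(id60) recv 92: fwd; pos4(id51) recv 60: fwd; pos0(id11) recv 51: fwd
Round 2: pos4(id51) recv 92: fwd; pos0(id11) recv 60: fwd; pos1(id57) recv 51: drop
Round 3: pos0(id11) recv 92: fwd; pos1(id57) recv 60: fwd
Round 4: pos1(id57) recv 92: fwd; pos2(id92) recv 60: drop
Round 5: pos2(id92) recv 92: ELECTED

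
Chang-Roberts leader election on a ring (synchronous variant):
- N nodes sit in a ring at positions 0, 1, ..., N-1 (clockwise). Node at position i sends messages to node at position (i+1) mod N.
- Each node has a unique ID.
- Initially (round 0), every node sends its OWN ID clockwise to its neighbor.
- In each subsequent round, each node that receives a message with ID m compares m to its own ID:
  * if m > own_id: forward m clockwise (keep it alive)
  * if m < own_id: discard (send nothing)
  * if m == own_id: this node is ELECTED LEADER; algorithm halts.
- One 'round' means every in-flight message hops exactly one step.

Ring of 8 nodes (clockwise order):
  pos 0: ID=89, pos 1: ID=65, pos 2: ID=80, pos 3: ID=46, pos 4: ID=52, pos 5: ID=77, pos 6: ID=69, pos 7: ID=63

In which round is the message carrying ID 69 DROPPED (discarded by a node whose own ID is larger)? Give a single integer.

Answer: 2

Derivation:
Round 1: pos1(id65) recv 89: fwd; pos2(id80) recv 65: drop; pos3(id46) recv 80: fwd; pos4(id52) recv 46: drop; pos5(id77) recv 52: drop; pos6(id69) recv 77: fwd; pos7(id63) recv 69: fwd; pos0(id89) recv 63: drop
Round 2: pos2(id80) recv 89: fwd; pos4(id52) recv 80: fwd; pos7(id63) recv 77: fwd; pos0(id89) recv 69: drop
Round 3: pos3(id46) recv 89: fwd; pos5(id77) recv 80: fwd; pos0(id89) recv 77: drop
Round 4: pos4(id52) recv 89: fwd; pos6(id69) recv 80: fwd
Round 5: pos5(id77) recv 89: fwd; pos7(id63) recv 80: fwd
Round 6: pos6(id69) recv 89: fwd; pos0(id89) recv 80: drop
Round 7: pos7(id63) recv 89: fwd
Round 8: pos0(id89) recv 89: ELECTED
Message ID 69 originates at pos 6; dropped at pos 0 in round 2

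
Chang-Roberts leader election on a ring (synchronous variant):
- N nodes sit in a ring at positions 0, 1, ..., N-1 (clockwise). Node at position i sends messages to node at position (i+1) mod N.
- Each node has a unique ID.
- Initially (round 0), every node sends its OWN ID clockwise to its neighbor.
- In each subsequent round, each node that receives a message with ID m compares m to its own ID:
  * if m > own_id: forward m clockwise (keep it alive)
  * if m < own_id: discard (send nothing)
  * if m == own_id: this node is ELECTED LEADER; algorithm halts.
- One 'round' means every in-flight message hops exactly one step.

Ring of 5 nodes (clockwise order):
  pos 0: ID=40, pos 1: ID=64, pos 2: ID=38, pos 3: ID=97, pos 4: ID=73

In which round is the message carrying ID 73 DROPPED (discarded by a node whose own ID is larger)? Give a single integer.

Answer: 4

Derivation:
Round 1: pos1(id64) recv 40: drop; pos2(id38) recv 64: fwd; pos3(id97) recv 38: drop; pos4(id73) recv 97: fwd; pos0(id40) recv 73: fwd
Round 2: pos3(id97) recv 64: drop; pos0(id40) recv 97: fwd; pos1(id64) recv 73: fwd
Round 3: pos1(id64) recv 97: fwd; pos2(id38) recv 73: fwd
Round 4: pos2(id38) recv 97: fwd; pos3(id97) recv 73: drop
Round 5: pos3(id97) recv 97: ELECTED
Message ID 73 originates at pos 4; dropped at pos 3 in round 4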